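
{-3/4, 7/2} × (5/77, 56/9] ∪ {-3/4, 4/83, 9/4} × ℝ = ({-3/4, 4/83, 9/4} × ℝ) ∪ ({-3/4, 7/2} × (5/77, 56/9])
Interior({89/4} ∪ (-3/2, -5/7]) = (-3/2, -5/7)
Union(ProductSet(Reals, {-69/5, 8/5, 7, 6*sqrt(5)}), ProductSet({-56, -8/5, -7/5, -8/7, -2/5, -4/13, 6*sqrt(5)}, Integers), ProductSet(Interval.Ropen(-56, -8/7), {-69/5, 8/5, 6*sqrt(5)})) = Union(ProductSet({-56, -8/5, -7/5, -8/7, -2/5, -4/13, 6*sqrt(5)}, Integers), ProductSet(Reals, {-69/5, 8/5, 7, 6*sqrt(5)}))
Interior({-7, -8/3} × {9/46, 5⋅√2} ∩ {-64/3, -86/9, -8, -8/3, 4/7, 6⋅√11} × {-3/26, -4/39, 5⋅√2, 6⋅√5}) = ∅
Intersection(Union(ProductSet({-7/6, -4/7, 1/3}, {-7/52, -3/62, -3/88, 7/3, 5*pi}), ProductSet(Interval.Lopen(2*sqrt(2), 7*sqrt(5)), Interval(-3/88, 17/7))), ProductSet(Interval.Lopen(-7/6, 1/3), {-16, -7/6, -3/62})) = ProductSet({-4/7, 1/3}, {-3/62})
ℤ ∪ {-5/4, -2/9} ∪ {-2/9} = ℤ ∪ {-5/4, -2/9}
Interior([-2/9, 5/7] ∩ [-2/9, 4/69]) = (-2/9, 4/69)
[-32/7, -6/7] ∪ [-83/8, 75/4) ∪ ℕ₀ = [-83/8, 75/4) ∪ ℕ₀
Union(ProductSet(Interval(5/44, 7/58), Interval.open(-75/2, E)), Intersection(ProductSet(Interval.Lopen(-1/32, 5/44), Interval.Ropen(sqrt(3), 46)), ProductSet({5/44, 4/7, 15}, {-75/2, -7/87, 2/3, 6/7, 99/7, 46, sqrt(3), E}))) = Union(ProductSet({5/44}, {99/7, sqrt(3), E}), ProductSet(Interval(5/44, 7/58), Interval.open(-75/2, E)))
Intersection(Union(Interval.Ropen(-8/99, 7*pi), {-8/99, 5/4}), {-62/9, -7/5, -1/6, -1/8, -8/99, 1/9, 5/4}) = {-8/99, 1/9, 5/4}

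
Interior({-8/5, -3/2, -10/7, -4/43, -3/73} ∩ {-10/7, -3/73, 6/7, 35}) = ∅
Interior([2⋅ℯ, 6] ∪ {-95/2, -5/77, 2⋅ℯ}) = (2⋅ℯ, 6)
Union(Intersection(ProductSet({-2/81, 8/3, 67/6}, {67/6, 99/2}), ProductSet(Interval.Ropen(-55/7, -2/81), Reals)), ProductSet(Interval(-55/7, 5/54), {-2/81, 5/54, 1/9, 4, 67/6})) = ProductSet(Interval(-55/7, 5/54), {-2/81, 5/54, 1/9, 4, 67/6})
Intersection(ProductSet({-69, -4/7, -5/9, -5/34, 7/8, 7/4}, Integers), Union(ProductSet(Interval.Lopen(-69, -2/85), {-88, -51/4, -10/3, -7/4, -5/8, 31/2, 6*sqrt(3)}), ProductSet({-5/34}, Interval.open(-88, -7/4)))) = Union(ProductSet({-5/34}, Range(-87, -1, 1)), ProductSet({-4/7, -5/9, -5/34}, {-88}))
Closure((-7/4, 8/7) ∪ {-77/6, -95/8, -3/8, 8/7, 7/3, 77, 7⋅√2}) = {-77/6, -95/8, 7/3, 77, 7⋅√2} ∪ [-7/4, 8/7]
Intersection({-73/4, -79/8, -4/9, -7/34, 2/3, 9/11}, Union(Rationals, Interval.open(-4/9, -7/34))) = {-73/4, -79/8, -4/9, -7/34, 2/3, 9/11}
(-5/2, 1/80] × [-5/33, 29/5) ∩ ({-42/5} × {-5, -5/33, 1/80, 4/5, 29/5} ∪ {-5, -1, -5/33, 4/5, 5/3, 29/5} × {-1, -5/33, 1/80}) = {-1, -5/33} × {-5/33, 1/80}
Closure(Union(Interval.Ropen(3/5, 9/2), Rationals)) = Union(Interval(-oo, oo), Rationals)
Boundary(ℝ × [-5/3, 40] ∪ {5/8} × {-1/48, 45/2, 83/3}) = ℝ × {-5/3, 40}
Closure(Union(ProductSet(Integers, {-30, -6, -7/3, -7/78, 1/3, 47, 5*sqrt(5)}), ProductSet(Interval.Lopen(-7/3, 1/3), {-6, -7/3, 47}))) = Union(ProductSet(Integers, {-30, -6, -7/3, -7/78, 1/3, 47, 5*sqrt(5)}), ProductSet(Interval(-7/3, 1/3), {-6, -7/3, 47}))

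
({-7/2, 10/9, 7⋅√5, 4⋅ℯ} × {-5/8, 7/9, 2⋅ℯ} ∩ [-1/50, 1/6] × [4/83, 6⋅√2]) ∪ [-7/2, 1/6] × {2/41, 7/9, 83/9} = [-7/2, 1/6] × {2/41, 7/9, 83/9}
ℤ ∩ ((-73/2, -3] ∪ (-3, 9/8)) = {-36, -35, …, 1}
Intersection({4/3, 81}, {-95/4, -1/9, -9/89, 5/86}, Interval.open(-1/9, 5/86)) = EmptySet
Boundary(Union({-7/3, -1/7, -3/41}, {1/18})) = {-7/3, -1/7, -3/41, 1/18}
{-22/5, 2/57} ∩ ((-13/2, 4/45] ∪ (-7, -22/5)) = {-22/5, 2/57}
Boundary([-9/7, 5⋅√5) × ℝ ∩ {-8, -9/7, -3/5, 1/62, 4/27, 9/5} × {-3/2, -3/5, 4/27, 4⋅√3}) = {-9/7, -3/5, 1/62, 4/27, 9/5} × {-3/2, -3/5, 4/27, 4⋅√3}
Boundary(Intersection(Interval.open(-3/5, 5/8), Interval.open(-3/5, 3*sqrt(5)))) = {-3/5, 5/8}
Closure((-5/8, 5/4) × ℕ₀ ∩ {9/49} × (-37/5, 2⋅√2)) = {9/49} × {0, 1, 2}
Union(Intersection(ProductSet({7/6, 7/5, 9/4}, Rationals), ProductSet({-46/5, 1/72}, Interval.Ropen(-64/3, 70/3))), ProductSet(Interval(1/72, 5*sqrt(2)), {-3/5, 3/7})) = ProductSet(Interval(1/72, 5*sqrt(2)), {-3/5, 3/7})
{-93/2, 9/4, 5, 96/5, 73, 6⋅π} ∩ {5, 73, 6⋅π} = {5, 73, 6⋅π}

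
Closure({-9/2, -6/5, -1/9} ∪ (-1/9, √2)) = {-9/2, -6/5} ∪ [-1/9, √2]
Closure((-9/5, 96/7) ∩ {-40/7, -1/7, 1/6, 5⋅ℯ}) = {-1/7, 1/6, 5⋅ℯ}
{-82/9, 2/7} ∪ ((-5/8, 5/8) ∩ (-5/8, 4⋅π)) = {-82/9} ∪ (-5/8, 5/8)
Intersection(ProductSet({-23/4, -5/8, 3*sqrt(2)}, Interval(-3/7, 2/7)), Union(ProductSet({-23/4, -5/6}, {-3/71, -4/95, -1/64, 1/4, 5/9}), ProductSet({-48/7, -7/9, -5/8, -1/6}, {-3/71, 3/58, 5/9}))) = Union(ProductSet({-23/4}, {-3/71, -4/95, -1/64, 1/4}), ProductSet({-5/8}, {-3/71, 3/58}))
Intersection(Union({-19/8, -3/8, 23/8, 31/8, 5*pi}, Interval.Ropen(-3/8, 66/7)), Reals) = Union({-19/8, 5*pi}, Interval.Ropen(-3/8, 66/7))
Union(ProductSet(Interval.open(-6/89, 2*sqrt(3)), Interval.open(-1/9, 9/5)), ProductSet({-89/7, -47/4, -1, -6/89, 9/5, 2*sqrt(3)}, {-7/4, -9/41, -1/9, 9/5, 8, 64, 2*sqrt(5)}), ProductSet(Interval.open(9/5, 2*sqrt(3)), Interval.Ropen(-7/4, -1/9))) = Union(ProductSet({-89/7, -47/4, -1, -6/89, 9/5, 2*sqrt(3)}, {-7/4, -9/41, -1/9, 9/5, 8, 64, 2*sqrt(5)}), ProductSet(Interval.open(-6/89, 2*sqrt(3)), Interval.open(-1/9, 9/5)), ProductSet(Interval.open(9/5, 2*sqrt(3)), Interval.Ropen(-7/4, -1/9)))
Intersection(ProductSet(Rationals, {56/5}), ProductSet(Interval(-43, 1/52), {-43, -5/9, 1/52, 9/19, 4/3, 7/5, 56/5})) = ProductSet(Intersection(Interval(-43, 1/52), Rationals), {56/5})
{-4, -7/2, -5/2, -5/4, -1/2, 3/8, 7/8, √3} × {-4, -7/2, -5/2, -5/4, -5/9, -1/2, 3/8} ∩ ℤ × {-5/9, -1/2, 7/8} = {-4} × {-5/9, -1/2}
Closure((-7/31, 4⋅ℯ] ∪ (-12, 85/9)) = [-12, 4⋅ℯ]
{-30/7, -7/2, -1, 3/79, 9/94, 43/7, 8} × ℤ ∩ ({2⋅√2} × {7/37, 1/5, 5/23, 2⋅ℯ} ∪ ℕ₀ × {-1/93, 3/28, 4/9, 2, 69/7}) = {8} × {2}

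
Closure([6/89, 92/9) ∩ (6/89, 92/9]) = [6/89, 92/9]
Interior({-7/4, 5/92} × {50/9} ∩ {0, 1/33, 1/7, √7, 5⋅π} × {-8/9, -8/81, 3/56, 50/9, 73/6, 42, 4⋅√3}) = ∅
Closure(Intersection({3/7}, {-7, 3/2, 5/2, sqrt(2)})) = EmptySet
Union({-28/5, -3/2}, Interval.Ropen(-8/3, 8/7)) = Union({-28/5}, Interval.Ropen(-8/3, 8/7))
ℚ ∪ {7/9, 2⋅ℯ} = ℚ ∪ {2⋅ℯ}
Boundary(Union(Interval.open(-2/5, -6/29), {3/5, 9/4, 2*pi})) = {-2/5, -6/29, 3/5, 9/4, 2*pi}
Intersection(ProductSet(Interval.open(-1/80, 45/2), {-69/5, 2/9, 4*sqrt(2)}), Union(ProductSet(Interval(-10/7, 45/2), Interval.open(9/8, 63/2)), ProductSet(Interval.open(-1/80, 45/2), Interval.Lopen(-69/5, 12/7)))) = ProductSet(Interval.open(-1/80, 45/2), {2/9, 4*sqrt(2)})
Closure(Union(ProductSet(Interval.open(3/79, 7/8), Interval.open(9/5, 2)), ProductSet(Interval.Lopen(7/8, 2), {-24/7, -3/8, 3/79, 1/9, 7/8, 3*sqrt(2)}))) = Union(ProductSet({3/79, 7/8}, Interval(9/5, 2)), ProductSet(Interval(3/79, 7/8), {9/5, 2}), ProductSet(Interval.open(3/79, 7/8), Interval.open(9/5, 2)), ProductSet(Interval(7/8, 2), {-24/7, -3/8, 3/79, 1/9, 7/8, 3*sqrt(2)}))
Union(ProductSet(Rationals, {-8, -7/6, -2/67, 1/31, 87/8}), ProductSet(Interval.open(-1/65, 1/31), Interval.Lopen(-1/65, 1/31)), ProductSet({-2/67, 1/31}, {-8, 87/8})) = Union(ProductSet(Interval.open(-1/65, 1/31), Interval.Lopen(-1/65, 1/31)), ProductSet(Rationals, {-8, -7/6, -2/67, 1/31, 87/8}))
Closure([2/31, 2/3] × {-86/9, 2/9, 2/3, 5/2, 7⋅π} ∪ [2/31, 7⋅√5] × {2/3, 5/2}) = ([2/31, 7⋅√5] × {2/3, 5/2}) ∪ ([2/31, 2/3] × {-86/9, 2/9, 2/3, 5/2, 7⋅π})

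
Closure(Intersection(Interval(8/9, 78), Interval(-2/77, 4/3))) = Interval(8/9, 4/3)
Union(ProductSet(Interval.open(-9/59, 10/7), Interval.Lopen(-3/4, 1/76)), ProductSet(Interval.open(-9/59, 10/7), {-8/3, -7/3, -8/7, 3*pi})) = ProductSet(Interval.open(-9/59, 10/7), Union({-8/3, -7/3, -8/7, 3*pi}, Interval.Lopen(-3/4, 1/76)))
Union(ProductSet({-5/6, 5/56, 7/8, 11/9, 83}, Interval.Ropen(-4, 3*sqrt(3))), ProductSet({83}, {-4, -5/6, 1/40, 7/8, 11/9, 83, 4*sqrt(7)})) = Union(ProductSet({83}, {-4, -5/6, 1/40, 7/8, 11/9, 83, 4*sqrt(7)}), ProductSet({-5/6, 5/56, 7/8, 11/9, 83}, Interval.Ropen(-4, 3*sqrt(3))))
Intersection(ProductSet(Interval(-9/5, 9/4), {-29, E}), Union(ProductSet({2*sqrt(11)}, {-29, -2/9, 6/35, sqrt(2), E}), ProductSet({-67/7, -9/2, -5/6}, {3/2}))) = EmptySet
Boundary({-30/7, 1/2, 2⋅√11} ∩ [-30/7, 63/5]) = {-30/7, 1/2, 2⋅√11}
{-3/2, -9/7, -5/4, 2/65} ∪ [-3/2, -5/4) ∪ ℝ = (-∞, ∞)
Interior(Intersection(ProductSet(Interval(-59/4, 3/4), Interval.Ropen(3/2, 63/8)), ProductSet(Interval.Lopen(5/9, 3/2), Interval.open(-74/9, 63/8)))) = ProductSet(Interval.open(5/9, 3/4), Interval.open(3/2, 63/8))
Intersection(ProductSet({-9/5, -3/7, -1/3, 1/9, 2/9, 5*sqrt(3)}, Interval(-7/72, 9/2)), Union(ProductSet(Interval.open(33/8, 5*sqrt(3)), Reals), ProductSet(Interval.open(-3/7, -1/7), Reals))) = ProductSet({-1/3}, Interval(-7/72, 9/2))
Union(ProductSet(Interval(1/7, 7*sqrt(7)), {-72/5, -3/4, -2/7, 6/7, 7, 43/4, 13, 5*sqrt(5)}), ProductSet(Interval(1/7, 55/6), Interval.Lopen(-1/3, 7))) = Union(ProductSet(Interval(1/7, 55/6), Interval.Lopen(-1/3, 7)), ProductSet(Interval(1/7, 7*sqrt(7)), {-72/5, -3/4, -2/7, 6/7, 7, 43/4, 13, 5*sqrt(5)}))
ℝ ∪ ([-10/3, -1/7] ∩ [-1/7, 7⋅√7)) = ℝ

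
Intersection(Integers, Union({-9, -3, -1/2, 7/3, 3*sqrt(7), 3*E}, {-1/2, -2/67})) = {-9, -3}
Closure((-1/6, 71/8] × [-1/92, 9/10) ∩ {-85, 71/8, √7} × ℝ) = {71/8, √7} × [-1/92, 9/10]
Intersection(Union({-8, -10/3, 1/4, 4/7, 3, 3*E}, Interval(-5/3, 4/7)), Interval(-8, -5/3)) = {-8, -10/3, -5/3}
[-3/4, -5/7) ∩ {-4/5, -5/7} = ∅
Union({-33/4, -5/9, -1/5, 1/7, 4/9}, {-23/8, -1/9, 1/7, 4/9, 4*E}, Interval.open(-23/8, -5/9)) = Union({-33/4, -1/5, -1/9, 1/7, 4/9, 4*E}, Interval(-23/8, -5/9))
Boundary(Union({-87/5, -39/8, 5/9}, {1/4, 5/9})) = {-87/5, -39/8, 1/4, 5/9}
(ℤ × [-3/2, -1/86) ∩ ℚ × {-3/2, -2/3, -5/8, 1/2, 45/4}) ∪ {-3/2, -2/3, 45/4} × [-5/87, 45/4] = (ℤ × {-3/2, -2/3, -5/8}) ∪ ({-3/2, -2/3, 45/4} × [-5/87, 45/4])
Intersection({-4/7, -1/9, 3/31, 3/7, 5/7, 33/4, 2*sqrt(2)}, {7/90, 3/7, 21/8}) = {3/7}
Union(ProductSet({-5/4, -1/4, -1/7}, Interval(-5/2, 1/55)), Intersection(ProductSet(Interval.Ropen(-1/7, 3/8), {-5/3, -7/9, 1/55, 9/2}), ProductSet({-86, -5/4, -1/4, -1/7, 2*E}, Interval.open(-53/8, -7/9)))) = ProductSet({-5/4, -1/4, -1/7}, Interval(-5/2, 1/55))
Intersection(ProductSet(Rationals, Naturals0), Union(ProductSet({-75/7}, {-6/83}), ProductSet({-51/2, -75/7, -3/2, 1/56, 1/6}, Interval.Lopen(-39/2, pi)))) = ProductSet({-51/2, -75/7, -3/2, 1/56, 1/6}, Range(0, 4, 1))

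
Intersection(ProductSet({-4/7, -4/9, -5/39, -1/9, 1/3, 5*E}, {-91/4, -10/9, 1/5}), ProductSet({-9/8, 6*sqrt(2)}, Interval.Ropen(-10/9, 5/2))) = EmptySet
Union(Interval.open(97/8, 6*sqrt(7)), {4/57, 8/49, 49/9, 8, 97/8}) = Union({4/57, 8/49, 49/9, 8}, Interval.Ropen(97/8, 6*sqrt(7)))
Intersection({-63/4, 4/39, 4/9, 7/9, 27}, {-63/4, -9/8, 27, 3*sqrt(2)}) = {-63/4, 27}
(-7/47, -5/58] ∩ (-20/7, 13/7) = (-7/47, -5/58]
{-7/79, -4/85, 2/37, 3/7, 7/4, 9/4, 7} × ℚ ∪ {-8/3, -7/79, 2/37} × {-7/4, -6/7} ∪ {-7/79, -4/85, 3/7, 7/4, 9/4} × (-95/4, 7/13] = ({-8/3, -7/79, 2/37} × {-7/4, -6/7}) ∪ ({-7/79, -4/85, 2/37, 3/7, 7/4, 9/4, 7} × ℚ) ∪ ({-7/79, -4/85, 3/7, 7/4, 9/4} × (-95/4, 7/13])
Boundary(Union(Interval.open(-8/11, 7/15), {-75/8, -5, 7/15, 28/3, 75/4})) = {-75/8, -5, -8/11, 7/15, 28/3, 75/4}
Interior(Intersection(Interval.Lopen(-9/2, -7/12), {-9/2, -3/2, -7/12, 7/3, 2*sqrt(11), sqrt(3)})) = EmptySet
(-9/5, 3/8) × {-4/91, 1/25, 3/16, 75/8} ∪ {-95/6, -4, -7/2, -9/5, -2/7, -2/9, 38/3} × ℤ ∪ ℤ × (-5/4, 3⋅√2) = ({-95/6, -4, -7/2, -9/5, -2/7, -2/9, 38/3} × ℤ) ∪ (ℤ × (-5/4, 3⋅√2)) ∪ ((-9/5, 3/8) × {-4/91, 1/25, 3/16, 75/8})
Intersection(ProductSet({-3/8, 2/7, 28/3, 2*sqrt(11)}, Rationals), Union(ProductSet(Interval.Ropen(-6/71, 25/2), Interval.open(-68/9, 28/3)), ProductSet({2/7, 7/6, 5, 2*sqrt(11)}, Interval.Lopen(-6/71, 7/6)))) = ProductSet({2/7, 28/3, 2*sqrt(11)}, Intersection(Interval.open(-68/9, 28/3), Rationals))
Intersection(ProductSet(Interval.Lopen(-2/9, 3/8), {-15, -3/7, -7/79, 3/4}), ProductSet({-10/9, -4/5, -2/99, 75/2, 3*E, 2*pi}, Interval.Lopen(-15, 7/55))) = ProductSet({-2/99}, {-3/7, -7/79})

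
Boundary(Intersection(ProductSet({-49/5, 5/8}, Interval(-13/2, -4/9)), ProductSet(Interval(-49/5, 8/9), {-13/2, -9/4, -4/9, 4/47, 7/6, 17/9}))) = ProductSet({-49/5, 5/8}, {-13/2, -9/4, -4/9})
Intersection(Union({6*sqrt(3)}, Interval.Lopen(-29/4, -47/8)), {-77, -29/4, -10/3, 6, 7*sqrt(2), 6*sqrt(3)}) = {6*sqrt(3)}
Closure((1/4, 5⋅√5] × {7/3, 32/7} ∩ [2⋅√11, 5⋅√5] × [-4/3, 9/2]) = [2⋅√11, 5⋅√5] × {7/3}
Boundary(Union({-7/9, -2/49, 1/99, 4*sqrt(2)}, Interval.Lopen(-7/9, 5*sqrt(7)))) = {-7/9, 5*sqrt(7)}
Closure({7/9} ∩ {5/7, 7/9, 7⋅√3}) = {7/9}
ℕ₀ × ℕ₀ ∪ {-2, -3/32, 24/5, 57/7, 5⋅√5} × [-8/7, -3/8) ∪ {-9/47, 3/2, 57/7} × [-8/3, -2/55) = (ℕ₀ × ℕ₀) ∪ ({-9/47, 3/2, 57/7} × [-8/3, -2/55)) ∪ ({-2, -3/32, 24/5, 57/7, 5⋅√5} × [-8/7, -3/8))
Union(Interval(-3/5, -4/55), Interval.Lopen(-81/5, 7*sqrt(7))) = Interval.Lopen(-81/5, 7*sqrt(7))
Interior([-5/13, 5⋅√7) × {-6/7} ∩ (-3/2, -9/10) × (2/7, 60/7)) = ∅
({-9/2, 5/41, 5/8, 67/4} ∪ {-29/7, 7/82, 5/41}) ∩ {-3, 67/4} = {67/4}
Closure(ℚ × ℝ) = ℝ × ℝ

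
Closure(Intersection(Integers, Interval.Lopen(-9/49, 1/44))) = Range(0, 1, 1)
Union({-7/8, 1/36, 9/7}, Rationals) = Rationals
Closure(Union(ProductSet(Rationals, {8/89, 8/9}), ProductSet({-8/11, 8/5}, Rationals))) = Union(ProductSet({-8/11, 8/5}, Reals), ProductSet(Reals, {8/89, 8/9}))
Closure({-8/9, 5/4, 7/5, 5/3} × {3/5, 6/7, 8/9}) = {-8/9, 5/4, 7/5, 5/3} × {3/5, 6/7, 8/9}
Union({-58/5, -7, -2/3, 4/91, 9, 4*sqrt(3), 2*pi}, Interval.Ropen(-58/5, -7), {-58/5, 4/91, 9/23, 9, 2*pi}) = Union({-2/3, 4/91, 9/23, 9, 4*sqrt(3), 2*pi}, Interval(-58/5, -7))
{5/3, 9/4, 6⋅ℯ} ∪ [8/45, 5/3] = [8/45, 5/3] ∪ {9/4, 6⋅ℯ}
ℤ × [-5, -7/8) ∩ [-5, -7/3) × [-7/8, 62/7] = ∅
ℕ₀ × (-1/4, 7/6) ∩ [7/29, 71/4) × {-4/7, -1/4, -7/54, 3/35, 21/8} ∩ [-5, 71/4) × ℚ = {1, 2, …, 17} × {-7/54, 3/35}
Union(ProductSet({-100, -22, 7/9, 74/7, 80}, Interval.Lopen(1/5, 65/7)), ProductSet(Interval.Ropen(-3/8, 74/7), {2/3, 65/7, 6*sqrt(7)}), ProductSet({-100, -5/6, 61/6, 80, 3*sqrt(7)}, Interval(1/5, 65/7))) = Union(ProductSet({-100, -22, 7/9, 74/7, 80}, Interval.Lopen(1/5, 65/7)), ProductSet({-100, -5/6, 61/6, 80, 3*sqrt(7)}, Interval(1/5, 65/7)), ProductSet(Interval.Ropen(-3/8, 74/7), {2/3, 65/7, 6*sqrt(7)}))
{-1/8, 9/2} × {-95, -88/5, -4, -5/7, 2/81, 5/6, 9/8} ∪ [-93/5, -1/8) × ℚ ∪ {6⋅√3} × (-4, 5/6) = ([-93/5, -1/8) × ℚ) ∪ ({6⋅√3} × (-4, 5/6)) ∪ ({-1/8, 9/2} × {-95, -88/5, -4, -5/7, 2/81, 5/6, 9/8})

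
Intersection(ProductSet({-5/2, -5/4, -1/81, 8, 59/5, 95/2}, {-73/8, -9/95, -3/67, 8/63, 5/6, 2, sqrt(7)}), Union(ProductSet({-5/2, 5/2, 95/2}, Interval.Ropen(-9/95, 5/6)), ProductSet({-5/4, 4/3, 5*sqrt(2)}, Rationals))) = Union(ProductSet({-5/4}, {-73/8, -9/95, -3/67, 8/63, 5/6, 2}), ProductSet({-5/2, 95/2}, {-9/95, -3/67, 8/63}))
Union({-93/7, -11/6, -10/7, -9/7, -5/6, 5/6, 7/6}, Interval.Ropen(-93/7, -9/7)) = Union({-5/6, 5/6, 7/6}, Interval(-93/7, -9/7))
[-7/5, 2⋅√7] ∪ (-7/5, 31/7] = [-7/5, 2⋅√7]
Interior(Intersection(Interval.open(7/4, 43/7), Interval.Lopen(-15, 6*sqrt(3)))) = Interval.open(7/4, 43/7)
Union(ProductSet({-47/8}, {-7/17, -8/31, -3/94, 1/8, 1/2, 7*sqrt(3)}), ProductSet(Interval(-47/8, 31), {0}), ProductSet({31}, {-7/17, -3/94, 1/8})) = Union(ProductSet({-47/8}, {-7/17, -8/31, -3/94, 1/8, 1/2, 7*sqrt(3)}), ProductSet({31}, {-7/17, -3/94, 1/8}), ProductSet(Interval(-47/8, 31), {0}))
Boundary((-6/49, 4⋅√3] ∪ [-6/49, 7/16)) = {-6/49, 4⋅√3}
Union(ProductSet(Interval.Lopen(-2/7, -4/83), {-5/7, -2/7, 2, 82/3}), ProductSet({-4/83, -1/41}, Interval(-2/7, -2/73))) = Union(ProductSet({-4/83, -1/41}, Interval(-2/7, -2/73)), ProductSet(Interval.Lopen(-2/7, -4/83), {-5/7, -2/7, 2, 82/3}))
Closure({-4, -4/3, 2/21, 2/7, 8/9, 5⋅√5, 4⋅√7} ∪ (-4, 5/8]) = [-4, 5/8] ∪ {8/9, 5⋅√5, 4⋅√7}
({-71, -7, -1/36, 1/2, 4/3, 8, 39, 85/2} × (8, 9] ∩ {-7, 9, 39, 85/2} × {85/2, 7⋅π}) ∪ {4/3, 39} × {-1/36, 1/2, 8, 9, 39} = {4/3, 39} × {-1/36, 1/2, 8, 9, 39}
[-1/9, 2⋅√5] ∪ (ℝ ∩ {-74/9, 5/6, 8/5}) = {-74/9} ∪ [-1/9, 2⋅√5]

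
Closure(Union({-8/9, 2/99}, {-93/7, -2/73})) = {-93/7, -8/9, -2/73, 2/99}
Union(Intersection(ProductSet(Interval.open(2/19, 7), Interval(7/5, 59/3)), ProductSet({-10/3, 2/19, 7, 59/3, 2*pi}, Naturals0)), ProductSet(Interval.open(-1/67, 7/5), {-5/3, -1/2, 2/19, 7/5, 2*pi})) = Union(ProductSet({2*pi}, Range(2, 20, 1)), ProductSet(Interval.open(-1/67, 7/5), {-5/3, -1/2, 2/19, 7/5, 2*pi}))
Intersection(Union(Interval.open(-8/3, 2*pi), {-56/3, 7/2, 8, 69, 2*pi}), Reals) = Union({-56/3, 8, 69}, Interval.Lopen(-8/3, 2*pi))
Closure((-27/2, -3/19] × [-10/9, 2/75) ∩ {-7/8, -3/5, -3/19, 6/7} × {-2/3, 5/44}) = {-7/8, -3/5, -3/19} × {-2/3}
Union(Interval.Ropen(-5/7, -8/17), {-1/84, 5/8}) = Union({-1/84, 5/8}, Interval.Ropen(-5/7, -8/17))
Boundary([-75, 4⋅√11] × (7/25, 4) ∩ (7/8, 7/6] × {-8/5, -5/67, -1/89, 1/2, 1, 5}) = [7/8, 7/6] × {1/2, 1}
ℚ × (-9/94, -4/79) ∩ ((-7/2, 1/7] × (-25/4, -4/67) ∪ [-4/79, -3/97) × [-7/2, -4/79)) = ((ℚ ∩ (-7/2, 1/7]) × (-9/94, -4/67)) ∪ ((ℚ ∩ [-4/79, -3/97)) × (-9/94, -4/79))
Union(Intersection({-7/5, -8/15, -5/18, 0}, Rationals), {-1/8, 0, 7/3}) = {-7/5, -8/15, -5/18, -1/8, 0, 7/3}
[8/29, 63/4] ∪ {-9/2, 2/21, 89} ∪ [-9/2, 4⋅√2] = [-9/2, 63/4] ∪ {89}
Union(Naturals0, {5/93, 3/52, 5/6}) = Union({5/93, 3/52, 5/6}, Naturals0)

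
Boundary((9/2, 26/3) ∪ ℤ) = {9/2, 26/3} ∪ (ℤ \ (9/2, 26/3))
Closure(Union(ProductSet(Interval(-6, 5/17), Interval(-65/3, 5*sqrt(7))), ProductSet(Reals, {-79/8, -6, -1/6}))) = Union(ProductSet(Interval(-6, 5/17), Interval(-65/3, 5*sqrt(7))), ProductSet(Reals, {-79/8, -6, -1/6}))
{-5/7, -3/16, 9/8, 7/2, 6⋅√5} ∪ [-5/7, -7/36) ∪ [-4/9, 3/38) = [-5/7, 3/38) ∪ {9/8, 7/2, 6⋅√5}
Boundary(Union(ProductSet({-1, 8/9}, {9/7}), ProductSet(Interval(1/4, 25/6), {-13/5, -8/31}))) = Union(ProductSet({-1, 8/9}, {9/7}), ProductSet(Interval(1/4, 25/6), {-13/5, -8/31}))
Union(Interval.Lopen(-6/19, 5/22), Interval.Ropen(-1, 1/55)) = Interval(-1, 5/22)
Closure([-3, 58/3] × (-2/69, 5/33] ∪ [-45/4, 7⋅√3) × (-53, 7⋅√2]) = ({58/3} × [-2/69, 5/33]) ∪ ([-3, 58/3] × (-2/69, 5/33]) ∪ ({-45/4} × [-53, 7⋅√2]) ∪ ([7⋅√3, 58/3] × {-2/69, 5/33}) ∪ ([-45/4, 7⋅√3] × {-53, 7⋅√2}) ∪ ([-45/4, 7⋅√3) × (-53, 7⋅√2]) ∪ ({-45/4, 7⋅√3} × ([-53, -2/69] ∪ [5/33, 7⋅√2]))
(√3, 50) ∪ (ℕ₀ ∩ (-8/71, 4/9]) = {0} ∪ (√3, 50)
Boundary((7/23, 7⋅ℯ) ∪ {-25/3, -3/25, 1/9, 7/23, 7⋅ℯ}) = {-25/3, -3/25, 1/9, 7/23, 7⋅ℯ}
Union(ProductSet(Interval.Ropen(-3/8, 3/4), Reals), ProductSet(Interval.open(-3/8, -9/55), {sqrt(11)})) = ProductSet(Interval.Ropen(-3/8, 3/4), Reals)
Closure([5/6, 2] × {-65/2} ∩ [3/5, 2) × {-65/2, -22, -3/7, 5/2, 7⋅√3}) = [5/6, 2] × {-65/2}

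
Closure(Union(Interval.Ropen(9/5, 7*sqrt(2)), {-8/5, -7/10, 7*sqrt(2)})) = Union({-8/5, -7/10}, Interval(9/5, 7*sqrt(2)))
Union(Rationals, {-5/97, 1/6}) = Rationals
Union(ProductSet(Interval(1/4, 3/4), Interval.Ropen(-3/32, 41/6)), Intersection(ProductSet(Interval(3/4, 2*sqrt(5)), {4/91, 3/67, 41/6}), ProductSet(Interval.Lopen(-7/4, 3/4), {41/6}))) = Union(ProductSet({3/4}, {41/6}), ProductSet(Interval(1/4, 3/4), Interval.Ropen(-3/32, 41/6)))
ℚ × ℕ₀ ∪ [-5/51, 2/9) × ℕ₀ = (ℚ ∪ [-5/51, 2/9]) × ℕ₀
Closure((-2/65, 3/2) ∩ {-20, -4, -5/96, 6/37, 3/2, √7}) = {6/37}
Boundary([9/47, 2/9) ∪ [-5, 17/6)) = {-5, 17/6}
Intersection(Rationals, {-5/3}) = {-5/3}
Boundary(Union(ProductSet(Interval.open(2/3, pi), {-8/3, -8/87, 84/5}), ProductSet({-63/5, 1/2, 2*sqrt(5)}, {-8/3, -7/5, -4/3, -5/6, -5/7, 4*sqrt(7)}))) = Union(ProductSet({-63/5, 1/2, 2*sqrt(5)}, {-8/3, -7/5, -4/3, -5/6, -5/7, 4*sqrt(7)}), ProductSet(Interval(2/3, pi), {-8/3, -8/87, 84/5}))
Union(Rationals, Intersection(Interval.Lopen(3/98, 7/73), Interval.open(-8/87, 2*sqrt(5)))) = Union(Interval(3/98, 7/73), Rationals)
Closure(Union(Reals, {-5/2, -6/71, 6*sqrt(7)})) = Reals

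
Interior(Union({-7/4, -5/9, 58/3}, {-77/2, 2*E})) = EmptySet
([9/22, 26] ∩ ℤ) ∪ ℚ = ℚ ∪ {1, 2, …, 26}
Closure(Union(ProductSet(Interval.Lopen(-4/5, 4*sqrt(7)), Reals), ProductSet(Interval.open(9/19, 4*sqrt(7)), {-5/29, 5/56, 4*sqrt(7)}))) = ProductSet(Interval(-4/5, 4*sqrt(7)), Reals)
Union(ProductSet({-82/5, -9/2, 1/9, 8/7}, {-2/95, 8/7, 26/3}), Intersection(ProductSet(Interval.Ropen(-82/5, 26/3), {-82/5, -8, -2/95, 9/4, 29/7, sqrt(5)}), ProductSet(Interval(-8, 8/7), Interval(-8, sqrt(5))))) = Union(ProductSet({-82/5, -9/2, 1/9, 8/7}, {-2/95, 8/7, 26/3}), ProductSet(Interval(-8, 8/7), {-8, -2/95, sqrt(5)}))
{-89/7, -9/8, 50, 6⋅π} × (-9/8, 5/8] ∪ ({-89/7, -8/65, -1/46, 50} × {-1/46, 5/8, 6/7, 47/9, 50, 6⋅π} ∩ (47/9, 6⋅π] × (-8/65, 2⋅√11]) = {-89/7, -9/8, 50, 6⋅π} × (-9/8, 5/8]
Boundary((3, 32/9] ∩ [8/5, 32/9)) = {3, 32/9}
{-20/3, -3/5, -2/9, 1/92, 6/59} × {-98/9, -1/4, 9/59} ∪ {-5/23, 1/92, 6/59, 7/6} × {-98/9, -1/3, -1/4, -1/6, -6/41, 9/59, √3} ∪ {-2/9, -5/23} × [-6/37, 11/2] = ({-2/9, -5/23} × [-6/37, 11/2]) ∪ ({-20/3, -3/5, -2/9, 1/92, 6/59} × {-98/9, -1/4, 9/59}) ∪ ({-5/23, 1/92, 6/59, 7/6} × {-98/9, -1/3, -1/4, -1/6, -6/41, 9/59, √3})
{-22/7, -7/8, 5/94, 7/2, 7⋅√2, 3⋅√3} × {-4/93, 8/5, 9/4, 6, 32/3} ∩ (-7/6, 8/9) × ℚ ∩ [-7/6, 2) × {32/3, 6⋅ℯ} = {-7/8, 5/94} × {32/3}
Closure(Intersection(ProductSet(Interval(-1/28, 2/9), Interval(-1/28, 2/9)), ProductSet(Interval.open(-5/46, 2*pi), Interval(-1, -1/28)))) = ProductSet(Interval(-1/28, 2/9), {-1/28})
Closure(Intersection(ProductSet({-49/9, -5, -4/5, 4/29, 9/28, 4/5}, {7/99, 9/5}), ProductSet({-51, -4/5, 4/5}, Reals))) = ProductSet({-4/5, 4/5}, {7/99, 9/5})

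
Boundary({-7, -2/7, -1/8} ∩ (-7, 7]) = {-2/7, -1/8}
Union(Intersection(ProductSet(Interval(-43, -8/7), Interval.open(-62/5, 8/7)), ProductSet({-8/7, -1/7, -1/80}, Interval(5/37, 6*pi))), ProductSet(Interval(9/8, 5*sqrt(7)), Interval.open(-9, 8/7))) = Union(ProductSet({-8/7}, Interval.Ropen(5/37, 8/7)), ProductSet(Interval(9/8, 5*sqrt(7)), Interval.open(-9, 8/7)))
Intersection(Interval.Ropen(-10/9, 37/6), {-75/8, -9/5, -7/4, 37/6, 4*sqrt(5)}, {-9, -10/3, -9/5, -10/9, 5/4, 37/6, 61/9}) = EmptySet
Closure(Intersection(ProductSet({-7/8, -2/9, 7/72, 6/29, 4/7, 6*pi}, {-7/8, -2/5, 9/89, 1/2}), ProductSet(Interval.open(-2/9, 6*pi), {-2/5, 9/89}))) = ProductSet({7/72, 6/29, 4/7}, {-2/5, 9/89})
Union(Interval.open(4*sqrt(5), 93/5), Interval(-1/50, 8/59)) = Union(Interval(-1/50, 8/59), Interval.open(4*sqrt(5), 93/5))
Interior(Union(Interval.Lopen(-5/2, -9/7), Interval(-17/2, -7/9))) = Interval.open(-17/2, -7/9)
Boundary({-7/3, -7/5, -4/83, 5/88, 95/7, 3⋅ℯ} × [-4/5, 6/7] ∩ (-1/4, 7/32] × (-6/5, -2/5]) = {-4/83, 5/88} × [-4/5, -2/5]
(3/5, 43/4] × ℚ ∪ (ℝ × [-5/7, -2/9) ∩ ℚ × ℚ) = ((3/5, 43/4] × ℚ) ∪ (ℚ × (ℚ ∩ [-5/7, -2/9)))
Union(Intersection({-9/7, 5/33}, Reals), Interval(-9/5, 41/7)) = Interval(-9/5, 41/7)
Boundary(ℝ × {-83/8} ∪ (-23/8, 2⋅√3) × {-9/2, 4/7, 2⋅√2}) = (ℝ × {-83/8}) ∪ ([-23/8, 2⋅√3] × {-9/2, 4/7, 2⋅√2})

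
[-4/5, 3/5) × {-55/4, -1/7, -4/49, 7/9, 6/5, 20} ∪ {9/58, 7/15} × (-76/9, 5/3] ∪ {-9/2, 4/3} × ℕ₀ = ({-9/2, 4/3} × ℕ₀) ∪ ({9/58, 7/15} × (-76/9, 5/3]) ∪ ([-4/5, 3/5) × {-55/4, -1/7, -4/49, 7/9, 6/5, 20})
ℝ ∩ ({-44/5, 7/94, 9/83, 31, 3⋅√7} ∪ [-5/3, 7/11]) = {-44/5, 31, 3⋅√7} ∪ [-5/3, 7/11]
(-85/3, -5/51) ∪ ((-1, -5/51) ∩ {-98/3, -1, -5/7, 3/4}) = (-85/3, -5/51)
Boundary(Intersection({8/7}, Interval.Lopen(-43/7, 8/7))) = {8/7}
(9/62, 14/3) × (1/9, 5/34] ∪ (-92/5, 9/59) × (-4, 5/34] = ((-92/5, 9/59) × (-4, 5/34]) ∪ ((9/62, 14/3) × (1/9, 5/34])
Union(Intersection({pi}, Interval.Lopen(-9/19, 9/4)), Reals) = Reals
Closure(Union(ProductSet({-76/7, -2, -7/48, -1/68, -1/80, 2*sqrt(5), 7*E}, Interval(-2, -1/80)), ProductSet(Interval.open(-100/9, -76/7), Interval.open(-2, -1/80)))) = Union(ProductSet({-100/9, -76/7, -2, -7/48, -1/68, -1/80, 2*sqrt(5), 7*E}, Interval(-2, -1/80)), ProductSet(Interval(-100/9, -76/7), {-2, -1/80}), ProductSet(Interval.open(-100/9, -76/7), Interval.open(-2, -1/80)))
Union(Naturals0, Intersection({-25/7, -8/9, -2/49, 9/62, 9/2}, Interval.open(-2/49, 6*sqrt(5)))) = Union({9/62, 9/2}, Naturals0)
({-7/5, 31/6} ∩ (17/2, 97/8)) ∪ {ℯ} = {ℯ}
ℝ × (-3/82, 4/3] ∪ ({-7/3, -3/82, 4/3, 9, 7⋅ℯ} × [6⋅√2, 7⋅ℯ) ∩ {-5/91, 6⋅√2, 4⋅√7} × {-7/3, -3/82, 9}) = ℝ × (-3/82, 4/3]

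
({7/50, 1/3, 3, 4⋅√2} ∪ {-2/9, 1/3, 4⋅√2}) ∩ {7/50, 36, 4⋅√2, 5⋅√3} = {7/50, 4⋅√2}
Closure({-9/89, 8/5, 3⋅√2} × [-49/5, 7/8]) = {-9/89, 8/5, 3⋅√2} × [-49/5, 7/8]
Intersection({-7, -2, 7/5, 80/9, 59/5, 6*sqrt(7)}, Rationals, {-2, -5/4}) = {-2}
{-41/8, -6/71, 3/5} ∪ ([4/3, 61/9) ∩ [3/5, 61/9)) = {-41/8, -6/71, 3/5} ∪ [4/3, 61/9)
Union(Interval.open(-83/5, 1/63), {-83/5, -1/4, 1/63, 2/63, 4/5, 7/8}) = Union({2/63, 4/5, 7/8}, Interval(-83/5, 1/63))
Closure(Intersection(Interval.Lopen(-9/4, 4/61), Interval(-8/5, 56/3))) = Interval(-8/5, 4/61)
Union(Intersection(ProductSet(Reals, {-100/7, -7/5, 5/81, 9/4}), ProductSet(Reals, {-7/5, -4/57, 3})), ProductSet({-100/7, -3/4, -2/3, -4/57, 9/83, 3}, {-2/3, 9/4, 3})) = Union(ProductSet({-100/7, -3/4, -2/3, -4/57, 9/83, 3}, {-2/3, 9/4, 3}), ProductSet(Reals, {-7/5}))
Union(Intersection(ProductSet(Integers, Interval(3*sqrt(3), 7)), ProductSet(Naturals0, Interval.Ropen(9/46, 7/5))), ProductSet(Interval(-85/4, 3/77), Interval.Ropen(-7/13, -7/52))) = ProductSet(Interval(-85/4, 3/77), Interval.Ropen(-7/13, -7/52))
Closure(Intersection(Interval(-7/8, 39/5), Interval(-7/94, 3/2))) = Interval(-7/94, 3/2)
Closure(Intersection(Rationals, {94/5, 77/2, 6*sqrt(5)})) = {94/5, 77/2}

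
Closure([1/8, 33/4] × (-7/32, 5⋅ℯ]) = [1/8, 33/4] × [-7/32, 5⋅ℯ]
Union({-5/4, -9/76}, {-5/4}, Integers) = Union({-5/4, -9/76}, Integers)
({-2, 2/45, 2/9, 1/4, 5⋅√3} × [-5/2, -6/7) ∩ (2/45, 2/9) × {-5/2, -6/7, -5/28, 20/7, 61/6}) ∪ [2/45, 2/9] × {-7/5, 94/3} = [2/45, 2/9] × {-7/5, 94/3}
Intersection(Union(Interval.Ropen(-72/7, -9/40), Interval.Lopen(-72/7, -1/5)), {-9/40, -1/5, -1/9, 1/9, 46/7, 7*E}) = {-9/40, -1/5}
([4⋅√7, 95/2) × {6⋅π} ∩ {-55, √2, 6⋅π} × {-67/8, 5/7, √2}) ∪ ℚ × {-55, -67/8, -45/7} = ℚ × {-55, -67/8, -45/7}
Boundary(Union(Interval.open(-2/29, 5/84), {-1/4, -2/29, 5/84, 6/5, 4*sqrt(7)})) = {-1/4, -2/29, 5/84, 6/5, 4*sqrt(7)}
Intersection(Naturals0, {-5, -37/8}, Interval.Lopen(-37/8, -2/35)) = EmptySet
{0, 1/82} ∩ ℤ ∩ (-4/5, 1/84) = {0}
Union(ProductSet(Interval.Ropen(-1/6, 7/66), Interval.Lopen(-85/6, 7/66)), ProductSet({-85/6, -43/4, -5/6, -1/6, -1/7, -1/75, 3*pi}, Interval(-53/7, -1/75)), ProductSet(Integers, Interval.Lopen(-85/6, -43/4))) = Union(ProductSet({-85/6, -43/4, -5/6, -1/6, -1/7, -1/75, 3*pi}, Interval(-53/7, -1/75)), ProductSet(Integers, Interval.Lopen(-85/6, -43/4)), ProductSet(Interval.Ropen(-1/6, 7/66), Interval.Lopen(-85/6, 7/66)))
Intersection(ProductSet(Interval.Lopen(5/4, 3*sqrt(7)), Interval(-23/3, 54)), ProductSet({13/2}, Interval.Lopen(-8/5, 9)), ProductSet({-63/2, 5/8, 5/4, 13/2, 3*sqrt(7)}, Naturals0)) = ProductSet({13/2}, Range(0, 10, 1))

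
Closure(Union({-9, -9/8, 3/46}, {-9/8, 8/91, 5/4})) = {-9, -9/8, 3/46, 8/91, 5/4}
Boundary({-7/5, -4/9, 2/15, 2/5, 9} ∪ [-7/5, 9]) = {-7/5, 9}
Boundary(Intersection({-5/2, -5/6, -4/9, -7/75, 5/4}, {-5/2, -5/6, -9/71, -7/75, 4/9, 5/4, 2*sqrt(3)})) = {-5/2, -5/6, -7/75, 5/4}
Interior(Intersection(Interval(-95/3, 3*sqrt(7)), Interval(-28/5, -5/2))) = Interval.open(-28/5, -5/2)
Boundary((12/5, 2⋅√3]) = {12/5, 2⋅√3}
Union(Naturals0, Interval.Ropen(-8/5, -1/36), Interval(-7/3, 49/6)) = Union(Interval(-7/3, 49/6), Naturals0)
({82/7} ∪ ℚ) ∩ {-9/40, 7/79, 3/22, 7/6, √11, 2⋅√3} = {-9/40, 7/79, 3/22, 7/6}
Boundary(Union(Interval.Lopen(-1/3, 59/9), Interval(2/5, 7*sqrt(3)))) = {-1/3, 7*sqrt(3)}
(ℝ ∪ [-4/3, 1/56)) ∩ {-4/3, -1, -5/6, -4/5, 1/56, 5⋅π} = {-4/3, -1, -5/6, -4/5, 1/56, 5⋅π}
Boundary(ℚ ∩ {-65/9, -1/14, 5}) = {-65/9, -1/14, 5}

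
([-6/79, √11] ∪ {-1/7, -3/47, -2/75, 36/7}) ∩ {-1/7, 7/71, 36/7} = {-1/7, 7/71, 36/7}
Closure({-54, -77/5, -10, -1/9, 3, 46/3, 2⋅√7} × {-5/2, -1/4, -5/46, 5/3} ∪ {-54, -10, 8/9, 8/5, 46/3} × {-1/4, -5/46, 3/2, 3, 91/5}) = ({-54, -10, 8/9, 8/5, 46/3} × {-1/4, -5/46, 3/2, 3, 91/5}) ∪ ({-54, -77/5, -10, -1/9, 3, 46/3, 2⋅√7} × {-5/2, -1/4, -5/46, 5/3})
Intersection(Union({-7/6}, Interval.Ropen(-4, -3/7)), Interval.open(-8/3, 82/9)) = Interval.open(-8/3, -3/7)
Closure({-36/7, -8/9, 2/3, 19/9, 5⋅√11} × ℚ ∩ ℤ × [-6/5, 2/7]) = ∅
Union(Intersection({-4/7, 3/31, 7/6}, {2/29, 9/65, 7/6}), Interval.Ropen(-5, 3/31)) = Union({7/6}, Interval.Ropen(-5, 3/31))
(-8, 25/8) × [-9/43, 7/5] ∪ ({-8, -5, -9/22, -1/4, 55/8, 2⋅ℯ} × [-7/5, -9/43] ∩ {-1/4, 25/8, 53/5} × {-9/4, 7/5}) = (-8, 25/8) × [-9/43, 7/5]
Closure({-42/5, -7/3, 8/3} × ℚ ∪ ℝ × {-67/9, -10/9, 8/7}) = ({-42/5, -7/3, 8/3} × ℝ) ∪ (ℝ × {-67/9, -10/9, 8/7})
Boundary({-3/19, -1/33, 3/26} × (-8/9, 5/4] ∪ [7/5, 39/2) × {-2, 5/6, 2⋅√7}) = ({-3/19, -1/33, 3/26} × [-8/9, 5/4]) ∪ ([7/5, 39/2] × {-2, 5/6, 2⋅√7})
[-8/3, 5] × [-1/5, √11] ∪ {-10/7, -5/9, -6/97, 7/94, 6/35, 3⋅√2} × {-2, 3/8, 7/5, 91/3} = ([-8/3, 5] × [-1/5, √11]) ∪ ({-10/7, -5/9, -6/97, 7/94, 6/35, 3⋅√2} × {-2, 3/8, 7/5, 91/3})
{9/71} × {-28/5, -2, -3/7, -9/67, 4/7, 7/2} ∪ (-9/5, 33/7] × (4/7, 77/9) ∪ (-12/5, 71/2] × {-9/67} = ((-12/5, 71/2] × {-9/67}) ∪ ({9/71} × {-28/5, -2, -3/7, -9/67, 4/7, 7/2}) ∪ ((-9/5, 33/7] × (4/7, 77/9))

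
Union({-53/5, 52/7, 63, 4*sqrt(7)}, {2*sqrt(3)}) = {-53/5, 52/7, 63, 2*sqrt(3), 4*sqrt(7)}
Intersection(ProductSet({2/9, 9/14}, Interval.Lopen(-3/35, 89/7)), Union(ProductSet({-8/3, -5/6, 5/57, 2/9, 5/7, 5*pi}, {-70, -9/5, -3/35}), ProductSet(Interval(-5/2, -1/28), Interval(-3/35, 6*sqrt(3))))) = EmptySet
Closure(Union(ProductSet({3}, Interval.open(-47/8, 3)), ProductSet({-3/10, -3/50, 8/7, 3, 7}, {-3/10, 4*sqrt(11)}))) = Union(ProductSet({3}, Interval(-47/8, 3)), ProductSet({-3/10, -3/50, 8/7, 3, 7}, {-3/10, 4*sqrt(11)}))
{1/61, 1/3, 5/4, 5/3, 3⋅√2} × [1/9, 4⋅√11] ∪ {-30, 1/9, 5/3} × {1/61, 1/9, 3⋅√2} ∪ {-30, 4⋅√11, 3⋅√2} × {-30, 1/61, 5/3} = ({-30, 1/9, 5/3} × {1/61, 1/9, 3⋅√2}) ∪ ({-30, 4⋅√11, 3⋅√2} × {-30, 1/61, 5/3}) ∪ ({1/61, 1/3, 5/4, 5/3, 3⋅√2} × [1/9, 4⋅√11])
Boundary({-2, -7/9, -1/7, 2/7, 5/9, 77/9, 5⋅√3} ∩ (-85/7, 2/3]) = {-2, -7/9, -1/7, 2/7, 5/9}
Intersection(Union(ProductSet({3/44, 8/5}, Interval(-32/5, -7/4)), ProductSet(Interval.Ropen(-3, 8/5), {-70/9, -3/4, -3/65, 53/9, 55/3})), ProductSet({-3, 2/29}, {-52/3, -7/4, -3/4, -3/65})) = ProductSet({-3, 2/29}, {-3/4, -3/65})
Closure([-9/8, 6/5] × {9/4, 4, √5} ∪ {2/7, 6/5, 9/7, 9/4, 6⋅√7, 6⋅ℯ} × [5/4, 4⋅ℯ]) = ([-9/8, 6/5] × {9/4, 4, √5}) ∪ ({2/7, 6/5, 9/7, 9/4, 6⋅√7, 6⋅ℯ} × [5/4, 4⋅ℯ])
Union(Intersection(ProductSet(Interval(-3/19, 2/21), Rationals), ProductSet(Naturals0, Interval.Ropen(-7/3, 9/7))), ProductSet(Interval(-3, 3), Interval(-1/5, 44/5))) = Union(ProductSet(Interval(-3, 3), Interval(-1/5, 44/5)), ProductSet(Range(0, 1, 1), Intersection(Interval.Ropen(-7/3, 9/7), Rationals)))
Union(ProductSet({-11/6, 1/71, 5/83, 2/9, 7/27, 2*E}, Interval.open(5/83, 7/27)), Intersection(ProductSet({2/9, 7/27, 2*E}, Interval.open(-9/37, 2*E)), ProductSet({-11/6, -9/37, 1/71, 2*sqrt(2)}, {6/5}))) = ProductSet({-11/6, 1/71, 5/83, 2/9, 7/27, 2*E}, Interval.open(5/83, 7/27))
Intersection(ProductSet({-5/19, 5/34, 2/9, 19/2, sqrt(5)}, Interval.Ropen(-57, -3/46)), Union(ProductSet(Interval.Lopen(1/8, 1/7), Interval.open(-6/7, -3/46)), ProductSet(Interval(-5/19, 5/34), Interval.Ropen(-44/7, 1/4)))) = ProductSet({-5/19, 5/34}, Interval.Ropen(-44/7, -3/46))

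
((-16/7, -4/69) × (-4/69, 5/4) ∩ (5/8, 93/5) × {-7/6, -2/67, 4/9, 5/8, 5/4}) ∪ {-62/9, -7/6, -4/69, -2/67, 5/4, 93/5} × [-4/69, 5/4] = {-62/9, -7/6, -4/69, -2/67, 5/4, 93/5} × [-4/69, 5/4]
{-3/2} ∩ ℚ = {-3/2}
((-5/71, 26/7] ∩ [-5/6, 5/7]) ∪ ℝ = (-∞, ∞)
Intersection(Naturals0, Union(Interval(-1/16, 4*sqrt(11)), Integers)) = Union(Naturals0, Range(0, 14, 1))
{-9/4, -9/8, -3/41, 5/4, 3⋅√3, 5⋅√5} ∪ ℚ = ℚ ∪ {3⋅√3, 5⋅√5}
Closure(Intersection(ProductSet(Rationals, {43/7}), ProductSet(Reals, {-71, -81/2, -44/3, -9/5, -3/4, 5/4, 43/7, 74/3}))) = ProductSet(Reals, {43/7})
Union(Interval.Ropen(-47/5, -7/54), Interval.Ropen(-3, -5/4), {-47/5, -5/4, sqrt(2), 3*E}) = Union({sqrt(2), 3*E}, Interval.Ropen(-47/5, -7/54))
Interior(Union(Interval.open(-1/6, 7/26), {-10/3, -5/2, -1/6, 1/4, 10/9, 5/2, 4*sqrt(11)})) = Interval.open(-1/6, 7/26)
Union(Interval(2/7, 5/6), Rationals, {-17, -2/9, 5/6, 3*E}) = Union({3*E}, Interval(2/7, 5/6), Rationals)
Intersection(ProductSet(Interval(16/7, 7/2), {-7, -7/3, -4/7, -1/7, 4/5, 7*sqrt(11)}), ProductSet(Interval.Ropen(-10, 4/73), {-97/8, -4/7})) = EmptySet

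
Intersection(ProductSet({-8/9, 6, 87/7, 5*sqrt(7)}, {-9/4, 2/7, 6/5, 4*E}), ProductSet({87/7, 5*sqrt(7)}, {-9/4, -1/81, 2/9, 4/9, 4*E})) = ProductSet({87/7, 5*sqrt(7)}, {-9/4, 4*E})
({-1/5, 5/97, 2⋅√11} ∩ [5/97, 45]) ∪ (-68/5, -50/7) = (-68/5, -50/7) ∪ {5/97, 2⋅√11}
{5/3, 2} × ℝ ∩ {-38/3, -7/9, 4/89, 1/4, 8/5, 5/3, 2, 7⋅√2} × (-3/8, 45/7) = {5/3, 2} × (-3/8, 45/7)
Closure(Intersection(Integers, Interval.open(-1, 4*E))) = Range(0, 11, 1)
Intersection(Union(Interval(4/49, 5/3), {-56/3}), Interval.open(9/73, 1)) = Interval.open(9/73, 1)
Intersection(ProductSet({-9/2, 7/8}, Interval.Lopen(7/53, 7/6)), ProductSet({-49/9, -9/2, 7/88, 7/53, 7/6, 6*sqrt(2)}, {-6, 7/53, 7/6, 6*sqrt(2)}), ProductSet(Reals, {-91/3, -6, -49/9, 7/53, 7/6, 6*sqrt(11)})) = ProductSet({-9/2}, {7/6})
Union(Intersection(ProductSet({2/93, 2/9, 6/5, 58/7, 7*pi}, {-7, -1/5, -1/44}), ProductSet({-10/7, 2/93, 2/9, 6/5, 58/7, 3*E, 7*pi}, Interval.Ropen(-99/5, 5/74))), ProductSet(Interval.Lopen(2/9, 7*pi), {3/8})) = Union(ProductSet({2/93, 2/9, 6/5, 58/7, 7*pi}, {-7, -1/5, -1/44}), ProductSet(Interval.Lopen(2/9, 7*pi), {3/8}))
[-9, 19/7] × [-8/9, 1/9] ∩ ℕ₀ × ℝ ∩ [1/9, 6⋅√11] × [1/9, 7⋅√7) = {1, 2} × {1/9}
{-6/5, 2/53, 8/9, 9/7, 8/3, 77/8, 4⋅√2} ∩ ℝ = {-6/5, 2/53, 8/9, 9/7, 8/3, 77/8, 4⋅√2}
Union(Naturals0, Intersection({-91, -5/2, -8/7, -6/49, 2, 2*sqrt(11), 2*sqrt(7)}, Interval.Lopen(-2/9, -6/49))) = Union({-6/49}, Naturals0)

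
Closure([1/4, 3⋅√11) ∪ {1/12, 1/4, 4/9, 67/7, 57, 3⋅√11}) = {1/12, 57} ∪ [1/4, 3⋅√11]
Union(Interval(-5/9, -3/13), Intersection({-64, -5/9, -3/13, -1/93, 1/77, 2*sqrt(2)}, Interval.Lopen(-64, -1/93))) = Union({-1/93}, Interval(-5/9, -3/13))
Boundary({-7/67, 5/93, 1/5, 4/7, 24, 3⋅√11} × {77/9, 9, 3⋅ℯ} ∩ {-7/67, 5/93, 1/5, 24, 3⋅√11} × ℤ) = {-7/67, 5/93, 1/5, 24, 3⋅√11} × {9}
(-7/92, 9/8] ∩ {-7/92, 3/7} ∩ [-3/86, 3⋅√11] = {3/7}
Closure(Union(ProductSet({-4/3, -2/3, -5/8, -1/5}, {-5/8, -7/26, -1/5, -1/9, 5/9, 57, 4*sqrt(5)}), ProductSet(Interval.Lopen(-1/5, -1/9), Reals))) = Union(ProductSet({-4/3, -2/3, -5/8, -1/5}, {-5/8, -7/26, -1/5, -1/9, 5/9, 57, 4*sqrt(5)}), ProductSet(Interval(-1/5, -1/9), Reals))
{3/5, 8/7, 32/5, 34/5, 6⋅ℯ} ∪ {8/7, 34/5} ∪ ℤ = ℤ ∪ {3/5, 8/7, 32/5, 34/5, 6⋅ℯ}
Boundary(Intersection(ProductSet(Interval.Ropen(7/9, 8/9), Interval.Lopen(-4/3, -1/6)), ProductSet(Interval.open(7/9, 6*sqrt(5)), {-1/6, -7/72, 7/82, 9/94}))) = ProductSet(Interval(7/9, 8/9), {-1/6})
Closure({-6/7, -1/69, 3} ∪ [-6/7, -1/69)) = [-6/7, -1/69] ∪ {3}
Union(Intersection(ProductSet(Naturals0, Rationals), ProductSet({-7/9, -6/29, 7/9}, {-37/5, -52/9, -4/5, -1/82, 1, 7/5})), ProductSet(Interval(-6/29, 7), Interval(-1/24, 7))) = ProductSet(Interval(-6/29, 7), Interval(-1/24, 7))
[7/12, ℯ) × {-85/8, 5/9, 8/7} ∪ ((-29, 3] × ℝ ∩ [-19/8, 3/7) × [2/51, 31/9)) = ([7/12, ℯ) × {-85/8, 5/9, 8/7}) ∪ ([-19/8, 3/7) × [2/51, 31/9))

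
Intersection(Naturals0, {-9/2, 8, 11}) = {8, 11}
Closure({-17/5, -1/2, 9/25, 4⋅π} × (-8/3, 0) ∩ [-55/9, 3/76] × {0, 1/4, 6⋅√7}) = ∅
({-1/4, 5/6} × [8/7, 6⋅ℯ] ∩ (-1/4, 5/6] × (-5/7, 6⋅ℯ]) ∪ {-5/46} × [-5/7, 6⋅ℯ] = ({-5/46} × [-5/7, 6⋅ℯ]) ∪ ({5/6} × [8/7, 6⋅ℯ])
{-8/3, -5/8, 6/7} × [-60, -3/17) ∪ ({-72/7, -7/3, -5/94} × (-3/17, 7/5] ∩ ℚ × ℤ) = ({-72/7, -7/3, -5/94} × {0, 1}) ∪ ({-8/3, -5/8, 6/7} × [-60, -3/17))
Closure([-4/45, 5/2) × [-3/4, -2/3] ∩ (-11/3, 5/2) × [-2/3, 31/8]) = [-4/45, 5/2] × {-2/3}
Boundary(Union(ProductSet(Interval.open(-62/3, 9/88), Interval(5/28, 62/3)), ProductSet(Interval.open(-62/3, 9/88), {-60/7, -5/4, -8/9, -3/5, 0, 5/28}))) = Union(ProductSet({-62/3, 9/88}, Union({-60/7, -5/4, -8/9, -3/5, 0}, Interval(5/28, 62/3))), ProductSet(Interval(-62/3, 9/88), {-60/7, -5/4, -8/9, -3/5, 0, 5/28, 62/3}))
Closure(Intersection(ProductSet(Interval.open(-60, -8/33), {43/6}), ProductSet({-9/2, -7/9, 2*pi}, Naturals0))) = EmptySet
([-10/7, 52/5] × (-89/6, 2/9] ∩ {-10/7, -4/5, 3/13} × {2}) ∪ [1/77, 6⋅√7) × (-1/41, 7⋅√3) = [1/77, 6⋅√7) × (-1/41, 7⋅√3)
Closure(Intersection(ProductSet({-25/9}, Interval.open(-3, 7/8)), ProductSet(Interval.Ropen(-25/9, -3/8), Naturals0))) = ProductSet({-25/9}, Range(0, 1, 1))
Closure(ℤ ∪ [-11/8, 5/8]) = ℤ ∪ [-11/8, 5/8]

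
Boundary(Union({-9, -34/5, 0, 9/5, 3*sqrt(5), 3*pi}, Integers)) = Union({-34/5, 9/5, 3*sqrt(5), 3*pi}, Integers)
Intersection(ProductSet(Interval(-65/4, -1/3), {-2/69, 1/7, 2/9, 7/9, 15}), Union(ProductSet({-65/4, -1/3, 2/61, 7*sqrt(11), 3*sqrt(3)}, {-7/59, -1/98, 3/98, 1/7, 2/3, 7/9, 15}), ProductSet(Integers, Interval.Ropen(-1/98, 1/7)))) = ProductSet({-65/4, -1/3}, {1/7, 7/9, 15})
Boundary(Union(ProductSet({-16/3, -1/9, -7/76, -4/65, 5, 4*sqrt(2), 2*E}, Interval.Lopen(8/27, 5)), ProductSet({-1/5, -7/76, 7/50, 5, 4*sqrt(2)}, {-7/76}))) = Union(ProductSet({-1/5, -7/76, 7/50, 5, 4*sqrt(2)}, {-7/76}), ProductSet({-16/3, -1/9, -7/76, -4/65, 5, 4*sqrt(2), 2*E}, Interval(8/27, 5)))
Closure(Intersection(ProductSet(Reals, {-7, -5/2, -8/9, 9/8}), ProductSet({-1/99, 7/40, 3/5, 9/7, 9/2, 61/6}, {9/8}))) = ProductSet({-1/99, 7/40, 3/5, 9/7, 9/2, 61/6}, {9/8})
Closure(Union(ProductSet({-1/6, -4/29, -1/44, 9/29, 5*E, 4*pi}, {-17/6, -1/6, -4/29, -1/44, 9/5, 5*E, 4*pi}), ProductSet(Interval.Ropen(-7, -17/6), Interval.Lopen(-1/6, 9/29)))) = Union(ProductSet({-7, -17/6}, Interval(-1/6, 9/29)), ProductSet({-1/6, -4/29, -1/44, 9/29, 5*E, 4*pi}, {-17/6, -1/6, -4/29, -1/44, 9/5, 5*E, 4*pi}), ProductSet(Interval(-7, -17/6), {-1/6, 9/29}), ProductSet(Interval.Ropen(-7, -17/6), Interval.Lopen(-1/6, 9/29)))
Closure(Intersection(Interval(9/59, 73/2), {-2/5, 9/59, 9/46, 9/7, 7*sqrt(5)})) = {9/59, 9/46, 9/7, 7*sqrt(5)}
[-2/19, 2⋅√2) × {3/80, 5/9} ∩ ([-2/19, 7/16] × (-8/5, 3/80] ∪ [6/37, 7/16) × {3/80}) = [-2/19, 7/16] × {3/80}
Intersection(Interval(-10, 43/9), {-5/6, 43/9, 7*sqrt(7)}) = {-5/6, 43/9}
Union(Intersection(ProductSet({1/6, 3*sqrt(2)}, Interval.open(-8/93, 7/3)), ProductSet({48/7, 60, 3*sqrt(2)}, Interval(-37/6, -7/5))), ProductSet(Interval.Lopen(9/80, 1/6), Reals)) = ProductSet(Interval.Lopen(9/80, 1/6), Reals)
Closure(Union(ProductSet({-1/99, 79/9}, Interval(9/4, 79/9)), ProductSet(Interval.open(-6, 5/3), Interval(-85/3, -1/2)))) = Union(ProductSet({-1/99, 79/9}, Interval(9/4, 79/9)), ProductSet(Interval(-6, 5/3), Interval(-85/3, -1/2)))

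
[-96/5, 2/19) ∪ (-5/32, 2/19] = [-96/5, 2/19]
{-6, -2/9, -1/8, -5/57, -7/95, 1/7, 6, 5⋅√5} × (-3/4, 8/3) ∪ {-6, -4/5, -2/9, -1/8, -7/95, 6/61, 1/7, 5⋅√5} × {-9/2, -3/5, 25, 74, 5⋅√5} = ({-6, -2/9, -1/8, -5/57, -7/95, 1/7, 6, 5⋅√5} × (-3/4, 8/3)) ∪ ({-6, -4/5, -2/9, -1/8, -7/95, 6/61, 1/7, 5⋅√5} × {-9/2, -3/5, 25, 74, 5⋅√5})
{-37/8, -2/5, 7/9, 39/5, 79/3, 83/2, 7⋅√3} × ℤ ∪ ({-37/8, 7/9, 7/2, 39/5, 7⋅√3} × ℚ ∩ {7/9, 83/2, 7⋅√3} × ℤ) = {-37/8, -2/5, 7/9, 39/5, 79/3, 83/2, 7⋅√3} × ℤ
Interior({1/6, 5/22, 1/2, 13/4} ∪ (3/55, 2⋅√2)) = (3/55, 2⋅√2)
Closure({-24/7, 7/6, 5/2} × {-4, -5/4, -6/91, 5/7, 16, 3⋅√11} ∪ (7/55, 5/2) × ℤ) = ([7/55, 5/2] × ℤ) ∪ ({-24/7, 7/6, 5/2} × {-4, -5/4, -6/91, 5/7, 16, 3⋅√11})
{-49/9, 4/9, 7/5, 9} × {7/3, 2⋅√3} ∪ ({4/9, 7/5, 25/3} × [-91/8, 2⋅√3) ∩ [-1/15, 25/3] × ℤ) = ({4/9, 7/5, 25/3} × {-11, -10, …, 3}) ∪ ({-49/9, 4/9, 7/5, 9} × {7/3, 2⋅√3})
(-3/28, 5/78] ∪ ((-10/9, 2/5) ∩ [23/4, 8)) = (-3/28, 5/78]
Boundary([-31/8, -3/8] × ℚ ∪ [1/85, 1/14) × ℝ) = ([-31/8, -3/8] ∪ {1/85, 1/14}) × ℝ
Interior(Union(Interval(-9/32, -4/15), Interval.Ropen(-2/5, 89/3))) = Interval.open(-2/5, 89/3)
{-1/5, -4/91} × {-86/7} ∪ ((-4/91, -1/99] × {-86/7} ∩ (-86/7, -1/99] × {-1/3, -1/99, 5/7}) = {-1/5, -4/91} × {-86/7}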